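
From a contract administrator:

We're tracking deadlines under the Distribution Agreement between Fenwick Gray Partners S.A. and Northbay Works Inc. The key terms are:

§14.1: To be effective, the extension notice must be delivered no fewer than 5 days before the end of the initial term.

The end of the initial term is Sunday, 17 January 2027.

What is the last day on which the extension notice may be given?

12 January 2027

17 January 2027 minus 5 days is 12 January 2027.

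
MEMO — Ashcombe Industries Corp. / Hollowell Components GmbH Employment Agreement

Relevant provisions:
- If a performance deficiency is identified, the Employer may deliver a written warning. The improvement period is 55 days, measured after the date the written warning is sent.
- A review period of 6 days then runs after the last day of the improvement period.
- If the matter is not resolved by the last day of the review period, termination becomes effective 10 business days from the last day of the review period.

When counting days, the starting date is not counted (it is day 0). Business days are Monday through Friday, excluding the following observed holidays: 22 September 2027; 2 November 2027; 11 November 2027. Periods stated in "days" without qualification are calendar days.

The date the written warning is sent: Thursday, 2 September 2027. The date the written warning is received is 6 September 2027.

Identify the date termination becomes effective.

The last day of the improvement period: 55 calendar days after 2 September 2027 is 27 October 2027.
The last day of the review period: 27 October 2027 + 6 days = 2 November 2027.
The date termination becomes effective: counting 10 business days from Tuesday, 2 November 2027 (Nov 3, Nov 4, Nov 5, Nov 8, Nov 9, Nov 10, Nov 12, Nov 15, Nov 16, Nov 17, skipping weekends and the listed holiday on Nov 11) reaches Wednesday, 17 November 2027.

17 November 2027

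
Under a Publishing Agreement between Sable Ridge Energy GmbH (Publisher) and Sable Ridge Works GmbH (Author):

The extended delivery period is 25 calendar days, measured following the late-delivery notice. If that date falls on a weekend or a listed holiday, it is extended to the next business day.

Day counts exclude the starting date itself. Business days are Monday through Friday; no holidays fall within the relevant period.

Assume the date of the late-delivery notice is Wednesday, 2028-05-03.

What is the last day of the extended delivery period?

2028-05-29

Adding 25 calendar days to 2028-05-03 gives 2028-05-28, which is the last day of the extended delivery period. That falls on a Sunday, so it rolls to the next business day, Monday, 2028-05-29.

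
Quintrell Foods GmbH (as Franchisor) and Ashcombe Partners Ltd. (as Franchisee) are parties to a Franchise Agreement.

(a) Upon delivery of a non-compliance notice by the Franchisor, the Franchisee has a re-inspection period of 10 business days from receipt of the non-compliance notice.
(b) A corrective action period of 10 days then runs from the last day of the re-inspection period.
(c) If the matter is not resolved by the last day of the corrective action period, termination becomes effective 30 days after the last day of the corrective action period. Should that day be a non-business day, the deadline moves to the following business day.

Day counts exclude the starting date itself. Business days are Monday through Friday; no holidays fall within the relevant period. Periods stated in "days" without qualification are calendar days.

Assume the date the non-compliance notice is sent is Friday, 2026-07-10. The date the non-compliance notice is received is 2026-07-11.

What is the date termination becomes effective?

2026-09-02

From Saturday, 2026-07-11, 10 business days (Jul 13, Jul 14, Jul 15, Jul 16, Jul 17, Jul 20, Jul 21, Jul 22, Jul 23, Jul 24, skipping weekends) brings us to Friday, 2026-07-24, which is the last day of the re-inspection period.
The last day of the corrective action period: 2026-07-24 + 10 days = 2026-08-03.
The date termination becomes effective: 2026-08-03 + 30 days = 2026-09-02. 2026-09-02 is a Wednesday, so no roll-forward applies.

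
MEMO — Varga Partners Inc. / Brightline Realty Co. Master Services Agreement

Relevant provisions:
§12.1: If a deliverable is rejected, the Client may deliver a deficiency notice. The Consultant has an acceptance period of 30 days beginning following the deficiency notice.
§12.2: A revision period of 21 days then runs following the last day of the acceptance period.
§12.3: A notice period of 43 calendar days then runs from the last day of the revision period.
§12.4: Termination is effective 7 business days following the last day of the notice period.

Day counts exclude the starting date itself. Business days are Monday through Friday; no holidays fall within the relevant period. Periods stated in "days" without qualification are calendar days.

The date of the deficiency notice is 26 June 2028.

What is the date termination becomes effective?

The last day of the acceptance period: 30 calendar days after 26 June 2028 is 26 July 2028.
The last day of the revision period: 26 July 2028 + 21 days = 16 August 2028.
The last day of the notice period: 16 August 2028 + 43 days = 28 September 2028.
From Thursday, 28 September 2028, 7 business days (Sep 29, Oct 2, Oct 3, Oct 4, Oct 5, Oct 6, Oct 9, skipping weekends) brings us to Monday, 9 October 2028, which is the date termination becomes effective.

9 October 2028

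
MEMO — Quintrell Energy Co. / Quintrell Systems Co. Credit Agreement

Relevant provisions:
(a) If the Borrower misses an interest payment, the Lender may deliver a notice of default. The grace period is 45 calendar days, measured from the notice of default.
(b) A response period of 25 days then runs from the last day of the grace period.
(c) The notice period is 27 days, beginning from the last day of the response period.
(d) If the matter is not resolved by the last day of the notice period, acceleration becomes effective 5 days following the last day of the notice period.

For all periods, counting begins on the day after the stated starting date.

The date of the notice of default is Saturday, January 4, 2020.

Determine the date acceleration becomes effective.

The last day of the grace period: 45 calendar days after January 4, 2020 is February 18, 2020.
Adding 25 calendar days to February 18, 2020 gives March 14, 2020, which is the last day of the response period.
Adding 27 calendar days to March 14, 2020 gives April 10, 2020, which is the last day of the notice period.
The date acceleration becomes effective: April 10, 2020 + 5 days = April 15, 2020.

April 15, 2020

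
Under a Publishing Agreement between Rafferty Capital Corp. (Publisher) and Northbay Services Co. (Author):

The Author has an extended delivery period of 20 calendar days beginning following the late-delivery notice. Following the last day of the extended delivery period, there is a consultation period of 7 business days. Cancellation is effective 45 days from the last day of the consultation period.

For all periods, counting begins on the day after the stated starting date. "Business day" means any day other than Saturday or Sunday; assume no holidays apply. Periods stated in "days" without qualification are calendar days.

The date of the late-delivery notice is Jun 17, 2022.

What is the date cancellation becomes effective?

Sep 1, 2022

Adding 20 calendar days to Jun 17, 2022 gives Jul 7, 2022, which is the last day of the extended delivery period.
The last day of the consultation period: 7 business days after Thursday, Jul 7, 2022, skipping weekends — Jul 8, Jul 11, Jul 12, Jul 13, Jul 14, Jul 15, Jul 18 — lands on Monday, Jul 18, 2022.
The date cancellation becomes effective: 45 calendar days after Jul 18, 2022 is Sep 1, 2022.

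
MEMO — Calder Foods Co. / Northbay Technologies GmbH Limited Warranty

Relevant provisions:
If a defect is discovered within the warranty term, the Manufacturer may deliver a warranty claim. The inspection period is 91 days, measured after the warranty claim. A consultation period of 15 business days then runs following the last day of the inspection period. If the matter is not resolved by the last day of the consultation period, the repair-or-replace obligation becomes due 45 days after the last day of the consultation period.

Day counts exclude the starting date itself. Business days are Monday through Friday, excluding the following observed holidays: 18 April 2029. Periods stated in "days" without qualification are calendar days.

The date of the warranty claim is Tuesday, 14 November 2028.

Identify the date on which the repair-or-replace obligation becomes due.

Adding 91 calendar days to 14 November 2028 gives 13 February 2029, which is the last day of the inspection period.
From Tuesday, 13 February 2029, 15 business days (Feb 14, Feb 15, Feb 16, Feb 19, …, Mar 2, Mar 5, Mar 6, skipping weekends) brings us to Tuesday, 6 March 2029, which is the last day of the consultation period.
Adding 45 calendar days to 6 March 2029 gives 20 April 2029, which is the date on which the repair-or-replace obligation becomes due.

20 April 2029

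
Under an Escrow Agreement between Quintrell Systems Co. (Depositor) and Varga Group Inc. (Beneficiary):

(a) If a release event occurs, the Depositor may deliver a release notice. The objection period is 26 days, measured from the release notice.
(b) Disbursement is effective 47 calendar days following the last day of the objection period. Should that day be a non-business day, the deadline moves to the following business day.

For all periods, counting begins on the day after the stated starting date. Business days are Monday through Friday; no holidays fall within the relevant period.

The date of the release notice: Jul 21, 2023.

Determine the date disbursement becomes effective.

The last day of the objection period: 26 calendar days after Jul 21, 2023 is Aug 16, 2023.
The date disbursement becomes effective: Aug 16, 2023 + 47 days = Oct 2, 2023. Oct 2, 2023 is a Monday, so no roll-forward applies.

Oct 2, 2023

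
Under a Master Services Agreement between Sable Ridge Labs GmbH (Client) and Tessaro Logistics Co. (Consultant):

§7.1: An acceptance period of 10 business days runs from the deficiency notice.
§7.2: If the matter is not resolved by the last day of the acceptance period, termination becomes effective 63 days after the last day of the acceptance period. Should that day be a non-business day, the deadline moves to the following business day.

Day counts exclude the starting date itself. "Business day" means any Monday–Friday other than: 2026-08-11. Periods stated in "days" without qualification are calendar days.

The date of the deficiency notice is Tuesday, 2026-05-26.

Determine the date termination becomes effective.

The last day of the acceptance period: counting 10 business days from Tuesday, 2026-05-26 (May 27, May 28, May 29, Jun 1, Jun 2, Jun 3, Jun 4, Jun 5, Jun 8, Jun 9, skipping weekends) reaches Tuesday, 2026-06-09.
The date termination becomes effective: 63 calendar days after 2026-06-09 is 2026-08-11. That falls on Tuesday, a listed holiday, so it rolls to the next business day, Wednesday, 2026-08-12.

2026-08-12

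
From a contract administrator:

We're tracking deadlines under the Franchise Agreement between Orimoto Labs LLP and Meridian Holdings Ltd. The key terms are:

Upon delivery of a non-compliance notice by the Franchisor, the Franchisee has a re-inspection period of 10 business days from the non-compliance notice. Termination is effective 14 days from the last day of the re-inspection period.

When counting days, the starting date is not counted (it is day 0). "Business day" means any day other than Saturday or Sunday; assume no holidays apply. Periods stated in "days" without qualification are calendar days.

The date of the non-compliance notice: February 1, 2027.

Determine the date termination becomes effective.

March 1, 2027

The last day of the re-inspection period: counting 10 business days from Monday, February 1, 2027 (Feb 2, Feb 3, Feb 4, Feb 5, Feb 8, Feb 9, Feb 10, Feb 11, Feb 12, Feb 15, skipping weekends) reaches Monday, February 15, 2027.
Adding 14 calendar days to February 15, 2027 gives March 1, 2027, which is the date termination becomes effective.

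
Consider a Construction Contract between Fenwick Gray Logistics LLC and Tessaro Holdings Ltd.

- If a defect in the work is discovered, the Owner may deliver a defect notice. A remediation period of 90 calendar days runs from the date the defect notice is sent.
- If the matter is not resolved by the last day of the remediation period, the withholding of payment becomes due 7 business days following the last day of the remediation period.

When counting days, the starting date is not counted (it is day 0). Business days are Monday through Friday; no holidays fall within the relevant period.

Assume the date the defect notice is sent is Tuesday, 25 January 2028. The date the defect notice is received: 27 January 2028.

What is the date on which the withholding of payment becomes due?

Adding 90 calendar days to 25 January 2028 gives 24 April 2028, which is the last day of the remediation period.
From Monday, 24 April 2028, 7 business days (Apr 25, Apr 26, Apr 27, Apr 28, May 1, May 2, May 3, skipping weekends) brings us to Wednesday, 3 May 2028, which is the date on which the withholding of payment becomes due.

3 May 2028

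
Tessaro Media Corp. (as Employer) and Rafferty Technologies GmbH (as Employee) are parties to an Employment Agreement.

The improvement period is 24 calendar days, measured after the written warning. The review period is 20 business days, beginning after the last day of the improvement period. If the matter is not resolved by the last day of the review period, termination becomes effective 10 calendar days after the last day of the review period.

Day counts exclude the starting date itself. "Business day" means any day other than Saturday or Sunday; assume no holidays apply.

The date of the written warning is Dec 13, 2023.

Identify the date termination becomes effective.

Feb 12, 2024

The last day of the improvement period: 24 calendar days after Dec 13, 2023 is Jan 6, 2024.
From Saturday, Jan 6, 2024, 20 business days (Jan 8, Jan 9, Jan 10, Jan 11, …, Jan 31, Feb 1, Feb 2, skipping weekends) brings us to Friday, Feb 2, 2024, which is the last day of the review period.
The date termination becomes effective: 10 calendar days after Feb 2, 2024 is Feb 12, 2024.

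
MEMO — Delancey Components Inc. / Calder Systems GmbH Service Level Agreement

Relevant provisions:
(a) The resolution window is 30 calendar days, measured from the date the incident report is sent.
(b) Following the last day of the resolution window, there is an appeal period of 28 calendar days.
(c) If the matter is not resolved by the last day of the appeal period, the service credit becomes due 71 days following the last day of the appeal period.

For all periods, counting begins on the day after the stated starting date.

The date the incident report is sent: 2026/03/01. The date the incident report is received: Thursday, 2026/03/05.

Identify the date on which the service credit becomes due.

2026/07/08

The last day of the resolution window: 2026/03/01 + 30 days = 2026/03/31.
The last day of the appeal period: 2026/03/31 + 28 days = 2026/04/28.
Adding 71 calendar days to 2026/04/28 gives 2026/07/08, which is the date on which the service credit becomes due.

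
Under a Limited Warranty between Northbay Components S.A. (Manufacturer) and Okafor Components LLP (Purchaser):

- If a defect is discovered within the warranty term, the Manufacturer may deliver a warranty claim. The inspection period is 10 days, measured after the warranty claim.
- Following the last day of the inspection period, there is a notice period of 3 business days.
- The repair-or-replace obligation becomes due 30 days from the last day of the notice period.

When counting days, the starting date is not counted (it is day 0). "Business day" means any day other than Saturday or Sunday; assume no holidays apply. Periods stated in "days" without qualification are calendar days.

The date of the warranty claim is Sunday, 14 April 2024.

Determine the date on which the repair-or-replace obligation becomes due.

Adding 10 calendar days to 14 April 2024 gives 24 April 2024, which is the last day of the inspection period.
From Wednesday, 24 April 2024, 3 business days (Apr 25, Apr 26, Apr 29, skipping weekends) brings us to Monday, 29 April 2024, which is the last day of the notice period.
Adding 30 calendar days to 29 April 2024 gives 29 May 2024, which is the date on which the repair-or-replace obligation becomes due.

29 May 2024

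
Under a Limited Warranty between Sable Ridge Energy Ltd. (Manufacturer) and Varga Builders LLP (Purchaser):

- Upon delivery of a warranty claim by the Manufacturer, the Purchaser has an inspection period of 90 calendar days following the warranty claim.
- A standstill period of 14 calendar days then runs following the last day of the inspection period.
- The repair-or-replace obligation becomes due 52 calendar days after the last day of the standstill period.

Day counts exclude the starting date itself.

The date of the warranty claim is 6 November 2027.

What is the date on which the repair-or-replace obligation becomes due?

The last day of the inspection period: 6 November 2027 + 90 days = 4 February 2028.
The last day of the standstill period: 14 calendar days after 4 February 2028 is 18 February 2028.
The date on which the repair-or-replace obligation becomes due: 18 February 2028 + 52 days = 10 April 2028.

10 April 2028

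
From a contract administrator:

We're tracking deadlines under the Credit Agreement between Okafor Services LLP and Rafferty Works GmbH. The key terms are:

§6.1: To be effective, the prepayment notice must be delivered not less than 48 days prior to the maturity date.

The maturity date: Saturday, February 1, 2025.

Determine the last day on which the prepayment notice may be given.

February 1, 2025 minus 48 days is December 15, 2024.

December 15, 2024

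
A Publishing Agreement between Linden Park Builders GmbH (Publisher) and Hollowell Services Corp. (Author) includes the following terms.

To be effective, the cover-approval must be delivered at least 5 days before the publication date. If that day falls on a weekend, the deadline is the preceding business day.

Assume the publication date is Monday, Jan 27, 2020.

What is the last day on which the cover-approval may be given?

Jan 22, 2020

Counting back 5 calendar days from Jan 27, 2020 gives Jan 22, 2020. That is a Wednesday, so no adjustment is needed.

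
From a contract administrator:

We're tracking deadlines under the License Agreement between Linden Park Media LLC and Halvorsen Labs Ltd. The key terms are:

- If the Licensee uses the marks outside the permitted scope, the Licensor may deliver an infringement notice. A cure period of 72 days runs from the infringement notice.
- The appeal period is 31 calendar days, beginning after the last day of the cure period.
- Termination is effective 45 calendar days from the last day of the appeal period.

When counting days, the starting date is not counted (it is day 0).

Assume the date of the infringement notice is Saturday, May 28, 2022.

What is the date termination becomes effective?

The last day of the cure period: May 28, 2022 + 72 days = Aug 8, 2022.
The last day of the appeal period: Aug 8, 2022 + 31 days = Sep 8, 2022.
The date termination becomes effective: Sep 8, 2022 + 45 days = Oct 23, 2022.

Oct 23, 2022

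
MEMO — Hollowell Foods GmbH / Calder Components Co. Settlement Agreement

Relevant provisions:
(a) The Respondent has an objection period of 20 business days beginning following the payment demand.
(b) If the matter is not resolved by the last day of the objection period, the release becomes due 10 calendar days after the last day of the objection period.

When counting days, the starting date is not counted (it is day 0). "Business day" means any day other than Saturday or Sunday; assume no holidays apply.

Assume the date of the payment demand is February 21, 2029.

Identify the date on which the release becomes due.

From Wednesday, February 21, 2029, 20 business days (Feb 22, Feb 23, Feb 26, Feb 27, …, Mar 19, Mar 20, Mar 21, skipping weekends) brings us to Wednesday, March 21, 2029, which is the last day of the objection period.
The date on which the release becomes due: March 21, 2029 + 10 days = March 31, 2029.

March 31, 2029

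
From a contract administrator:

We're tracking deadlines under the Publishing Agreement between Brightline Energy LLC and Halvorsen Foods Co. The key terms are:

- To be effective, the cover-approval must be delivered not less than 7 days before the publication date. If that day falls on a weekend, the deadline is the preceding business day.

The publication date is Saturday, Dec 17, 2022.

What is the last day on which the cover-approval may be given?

Dec 9, 2022

Dec 17, 2022 minus 7 days is Dec 10, 2022. That is a Saturday, so the deadline moves back to Friday, Dec 9, 2022.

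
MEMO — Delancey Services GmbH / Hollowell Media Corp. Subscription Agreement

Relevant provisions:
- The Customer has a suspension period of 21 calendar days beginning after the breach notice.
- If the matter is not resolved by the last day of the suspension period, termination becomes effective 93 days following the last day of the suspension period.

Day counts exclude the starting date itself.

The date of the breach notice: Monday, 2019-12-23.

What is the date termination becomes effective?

The last day of the suspension period: 2019-12-23 + 21 days = 2020-01-13.
Adding 93 calendar days to 2020-01-13 gives 2020-04-15, which is the date termination becomes effective.

2020-04-15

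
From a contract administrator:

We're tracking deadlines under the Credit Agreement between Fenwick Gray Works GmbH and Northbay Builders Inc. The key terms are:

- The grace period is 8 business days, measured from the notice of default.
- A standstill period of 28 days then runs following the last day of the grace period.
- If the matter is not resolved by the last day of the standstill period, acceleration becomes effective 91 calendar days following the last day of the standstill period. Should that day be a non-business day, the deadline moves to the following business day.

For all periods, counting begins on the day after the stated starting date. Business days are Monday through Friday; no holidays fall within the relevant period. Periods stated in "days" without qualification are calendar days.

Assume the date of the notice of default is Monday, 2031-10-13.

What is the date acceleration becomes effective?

2032-02-19

From Monday, 2031-10-13, 8 business days (Oct 14, Oct 15, Oct 16, Oct 17, Oct 20, Oct 21, Oct 22, Oct 23, skipping weekends) brings us to Thursday, 2031-10-23, which is the last day of the grace period.
The last day of the standstill period: 2031-10-23 + 28 days = 2031-11-20.
The date acceleration becomes effective: 2031-11-20 + 91 days = 2032-02-19. 2032-02-19 is a Thursday, so no roll-forward applies.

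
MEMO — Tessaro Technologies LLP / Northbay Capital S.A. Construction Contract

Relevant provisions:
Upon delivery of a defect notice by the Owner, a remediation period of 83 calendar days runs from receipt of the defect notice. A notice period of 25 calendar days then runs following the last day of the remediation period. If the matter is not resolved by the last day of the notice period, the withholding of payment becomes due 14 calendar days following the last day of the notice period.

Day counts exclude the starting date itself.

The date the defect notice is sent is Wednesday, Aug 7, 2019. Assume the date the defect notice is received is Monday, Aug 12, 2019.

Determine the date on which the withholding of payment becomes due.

The last day of the remediation period: 83 calendar days after Aug 12, 2019 is Nov 3, 2019.
The last day of the notice period: Nov 3, 2019 + 25 days = Nov 28, 2019.
Adding 14 calendar days to Nov 28, 2019 gives Dec 12, 2019, which is the date on which the withholding of payment becomes due.

Dec 12, 2019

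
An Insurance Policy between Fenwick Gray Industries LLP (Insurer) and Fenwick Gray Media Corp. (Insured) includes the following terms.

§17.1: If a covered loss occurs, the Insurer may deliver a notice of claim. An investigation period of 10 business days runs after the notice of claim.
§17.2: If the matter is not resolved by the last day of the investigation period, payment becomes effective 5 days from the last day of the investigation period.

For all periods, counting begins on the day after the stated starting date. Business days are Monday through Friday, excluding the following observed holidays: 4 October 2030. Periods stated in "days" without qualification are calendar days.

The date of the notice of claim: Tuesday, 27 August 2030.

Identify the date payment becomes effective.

The last day of the investigation period: 10 business days after Tuesday, 27 August 2030, skipping weekends — Aug 28, Aug 29, Aug 30, Sep 2, Sep 3, Sep 4, Sep 5, Sep 6, Sep 9, Sep 10 — lands on Tuesday, 10 September 2030.
The date payment becomes effective: 5 calendar days after 10 September 2030 is 15 September 2030.

15 September 2030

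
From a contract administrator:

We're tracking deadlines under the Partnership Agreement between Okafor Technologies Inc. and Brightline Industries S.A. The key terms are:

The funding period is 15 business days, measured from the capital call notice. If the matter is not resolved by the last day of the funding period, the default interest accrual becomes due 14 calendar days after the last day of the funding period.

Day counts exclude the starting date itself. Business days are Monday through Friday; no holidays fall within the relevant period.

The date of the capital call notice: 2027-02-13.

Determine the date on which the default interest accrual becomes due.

2027-03-19

The last day of the funding period: counting 15 business days from Saturday, 2027-02-13 (Feb 15, Feb 16, Feb 17, Feb 18, …, Mar 3, Mar 4, Mar 5, skipping weekends) reaches Friday, 2027-03-05.
Adding 14 calendar days to 2027-03-05 gives 2027-03-19, which is the date on which the default interest accrual becomes due.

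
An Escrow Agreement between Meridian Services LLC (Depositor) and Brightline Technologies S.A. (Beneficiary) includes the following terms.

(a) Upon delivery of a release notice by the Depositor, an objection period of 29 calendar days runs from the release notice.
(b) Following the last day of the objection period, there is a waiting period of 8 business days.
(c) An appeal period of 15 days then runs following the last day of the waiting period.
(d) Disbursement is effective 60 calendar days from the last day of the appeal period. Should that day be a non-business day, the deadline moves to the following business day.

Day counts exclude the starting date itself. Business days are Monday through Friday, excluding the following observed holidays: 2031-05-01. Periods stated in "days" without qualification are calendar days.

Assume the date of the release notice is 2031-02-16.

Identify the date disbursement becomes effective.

Adding 29 calendar days to 2031-02-16 gives 2031-03-17, which is the last day of the objection period.
The last day of the waiting period: counting 8 business days from Monday, 2031-03-17 (Mar 18, Mar 19, Mar 20, Mar 21, Mar 24, Mar 25, Mar 26, Mar 27, skipping weekends) reaches Thursday, 2031-03-27.
Adding 15 calendar days to 2031-03-27 gives 2031-04-11, which is the last day of the appeal period.
Adding 60 calendar days to 2031-04-11 gives 2031-06-10, which is the date disbursement becomes effective. 2031-06-10 is a Tuesday and is not a listed holiday, so no roll-forward applies.

2031-06-10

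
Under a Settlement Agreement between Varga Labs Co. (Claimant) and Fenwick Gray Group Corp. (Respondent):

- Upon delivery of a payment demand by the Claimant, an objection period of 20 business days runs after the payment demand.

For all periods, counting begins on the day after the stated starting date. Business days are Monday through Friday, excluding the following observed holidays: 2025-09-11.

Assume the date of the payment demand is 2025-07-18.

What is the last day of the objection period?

The last day of the objection period: counting 20 business days from Friday, 2025-07-18 (Jul 21, Jul 22, Jul 23, Jul 24, …, Aug 13, Aug 14, Aug 15, skipping weekends) reaches Friday, 2025-08-15.

2025-08-15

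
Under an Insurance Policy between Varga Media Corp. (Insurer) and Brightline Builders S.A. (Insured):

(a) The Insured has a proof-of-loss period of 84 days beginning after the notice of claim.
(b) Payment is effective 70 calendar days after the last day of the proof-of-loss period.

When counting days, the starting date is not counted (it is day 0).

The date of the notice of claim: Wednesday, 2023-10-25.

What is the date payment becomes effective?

2024-03-27

The last day of the proof-of-loss period: 84 calendar days after 2023-10-25 is 2024-01-17.
Adding 70 calendar days to 2024-01-17 gives 2024-03-27, which is the date payment becomes effective.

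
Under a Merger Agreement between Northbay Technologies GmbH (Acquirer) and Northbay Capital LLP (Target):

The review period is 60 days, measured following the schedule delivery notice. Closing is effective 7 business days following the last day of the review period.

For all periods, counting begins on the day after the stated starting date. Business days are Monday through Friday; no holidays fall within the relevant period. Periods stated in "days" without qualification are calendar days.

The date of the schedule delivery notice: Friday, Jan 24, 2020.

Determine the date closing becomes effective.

Apr 2, 2020

The last day of the review period: 60 calendar days after Jan 24, 2020 is Mar 24, 2020.
From Tuesday, Mar 24, 2020, 7 business days (Mar 25, Mar 26, Mar 27, Mar 30, Mar 31, Apr 1, Apr 2, skipping weekends) brings us to Thursday, Apr 2, 2020, which is the date closing becomes effective.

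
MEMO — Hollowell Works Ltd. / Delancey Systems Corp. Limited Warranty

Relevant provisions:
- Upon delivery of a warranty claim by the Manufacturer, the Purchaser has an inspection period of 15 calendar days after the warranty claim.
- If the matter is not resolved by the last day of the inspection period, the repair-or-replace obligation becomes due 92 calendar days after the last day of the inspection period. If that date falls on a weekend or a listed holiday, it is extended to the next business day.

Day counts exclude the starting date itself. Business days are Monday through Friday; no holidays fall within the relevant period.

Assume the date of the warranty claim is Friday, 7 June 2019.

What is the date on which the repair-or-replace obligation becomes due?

The last day of the inspection period: 15 calendar days after 7 June 2019 is 22 June 2019.
The date on which the repair-or-replace obligation becomes due: 92 calendar days after 22 June 2019 is 22 September 2019. That falls on a Sunday, so it rolls to the next business day, Monday, 23 September 2019.

23 September 2019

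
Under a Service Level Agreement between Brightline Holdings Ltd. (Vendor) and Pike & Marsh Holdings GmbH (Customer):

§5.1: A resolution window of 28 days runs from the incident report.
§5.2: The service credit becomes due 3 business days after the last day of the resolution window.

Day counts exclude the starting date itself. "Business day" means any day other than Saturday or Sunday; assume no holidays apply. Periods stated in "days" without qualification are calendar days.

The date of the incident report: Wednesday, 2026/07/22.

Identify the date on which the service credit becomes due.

2026/08/24

The last day of the resolution window: 2026/07/22 + 28 days = 2026/08/19.
From Wednesday, 2026/08/19, 3 business days (Aug 20, Aug 21, Aug 24, skipping weekends) brings us to Monday, 2026/08/24, which is the date on which the service credit becomes due.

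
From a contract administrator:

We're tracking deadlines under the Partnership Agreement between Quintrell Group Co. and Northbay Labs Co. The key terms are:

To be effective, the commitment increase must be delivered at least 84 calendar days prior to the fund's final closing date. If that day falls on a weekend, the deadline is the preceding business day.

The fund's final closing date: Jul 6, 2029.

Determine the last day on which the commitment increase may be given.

Apr 13, 2029

Jul 6, 2029 minus 84 days is Apr 13, 2029. That is a Friday, so no adjustment is needed.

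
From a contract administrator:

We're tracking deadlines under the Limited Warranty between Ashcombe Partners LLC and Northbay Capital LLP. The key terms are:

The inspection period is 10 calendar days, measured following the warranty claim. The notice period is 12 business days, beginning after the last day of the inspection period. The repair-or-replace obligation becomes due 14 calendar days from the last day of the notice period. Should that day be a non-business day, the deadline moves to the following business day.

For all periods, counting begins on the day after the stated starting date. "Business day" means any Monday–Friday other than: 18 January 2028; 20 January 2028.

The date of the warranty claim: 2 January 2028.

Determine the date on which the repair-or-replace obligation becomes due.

15 February 2028

The last day of the inspection period: 10 calendar days after 2 January 2028 is 12 January 2028.
From Wednesday, 12 January 2028, 12 business days (Jan 13, Jan 14, Jan 17, Jan 19, …, Jan 28, Jan 31, Feb 1, skipping weekends and the listed holidays on Jan 18, Jan 20) brings us to Tuesday, 1 February 2028, which is the last day of the notice period.
The date on which the repair-or-replace obligation becomes due: 1 February 2028 + 14 days = 15 February 2028. 15 February 2028 is a Tuesday and is not a listed holiday, so no roll-forward applies.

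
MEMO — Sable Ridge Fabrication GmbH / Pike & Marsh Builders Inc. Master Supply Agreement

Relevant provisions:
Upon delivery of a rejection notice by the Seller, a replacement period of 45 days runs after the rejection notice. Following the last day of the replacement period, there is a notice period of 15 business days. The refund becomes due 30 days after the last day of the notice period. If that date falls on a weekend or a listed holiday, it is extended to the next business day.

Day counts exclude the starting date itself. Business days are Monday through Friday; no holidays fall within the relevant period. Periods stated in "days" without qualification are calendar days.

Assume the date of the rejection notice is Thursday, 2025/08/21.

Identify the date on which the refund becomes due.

Adding 45 calendar days to 2025/08/21 gives 2025/10/05, which is the last day of the replacement period.
The last day of the notice period: counting 15 business days from Sunday, 2025/10/05 (Oct 6, Oct 7, Oct 8, Oct 9, …, Oct 22, Oct 23, Oct 24, skipping weekends) reaches Friday, 2025/10/24.
The date on which the refund becomes due: 2025/10/24 + 30 days = 2025/11/23. That falls on a Sunday, so it rolls to the next business day, Monday, 2025/11/24.

2025/11/24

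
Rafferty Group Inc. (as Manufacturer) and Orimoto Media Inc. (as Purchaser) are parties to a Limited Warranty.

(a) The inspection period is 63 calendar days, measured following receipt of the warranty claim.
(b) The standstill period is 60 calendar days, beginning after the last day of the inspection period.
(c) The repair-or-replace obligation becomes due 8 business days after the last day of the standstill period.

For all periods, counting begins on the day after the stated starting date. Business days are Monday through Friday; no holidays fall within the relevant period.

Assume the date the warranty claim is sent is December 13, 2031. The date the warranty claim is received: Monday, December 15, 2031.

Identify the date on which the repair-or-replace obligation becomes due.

The last day of the inspection period: 63 calendar days after December 15, 2031 is February 16, 2032.
Adding 60 calendar days to February 16, 2032 gives April 16, 2032, which is the last day of the standstill period.
The date on which the repair-or-replace obligation becomes due: 8 business days after Friday, April 16, 2032, skipping weekends — Apr 19, Apr 20, Apr 21, Apr 22, Apr 23, Apr 26, Apr 27, Apr 28 — lands on Wednesday, April 28, 2032.

April 28, 2032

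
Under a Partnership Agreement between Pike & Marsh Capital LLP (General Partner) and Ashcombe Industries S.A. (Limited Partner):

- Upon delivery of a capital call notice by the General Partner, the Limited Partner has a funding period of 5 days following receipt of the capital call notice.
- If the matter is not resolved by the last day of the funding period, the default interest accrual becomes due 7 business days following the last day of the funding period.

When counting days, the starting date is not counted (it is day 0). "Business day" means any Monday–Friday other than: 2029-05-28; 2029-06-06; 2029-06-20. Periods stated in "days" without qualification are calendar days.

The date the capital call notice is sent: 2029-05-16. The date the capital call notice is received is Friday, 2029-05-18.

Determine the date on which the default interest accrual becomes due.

2029-06-04

The last day of the funding period: 5 calendar days after 2029-05-18 is 2029-05-23.
From Wednesday, 2029-05-23, 7 business days (May 24, May 25, May 29, May 30, May 31, Jun 1, Jun 4, skipping weekends and the listed holiday on May 28) brings us to Monday, 2029-06-04, which is the date on which the default interest accrual becomes due.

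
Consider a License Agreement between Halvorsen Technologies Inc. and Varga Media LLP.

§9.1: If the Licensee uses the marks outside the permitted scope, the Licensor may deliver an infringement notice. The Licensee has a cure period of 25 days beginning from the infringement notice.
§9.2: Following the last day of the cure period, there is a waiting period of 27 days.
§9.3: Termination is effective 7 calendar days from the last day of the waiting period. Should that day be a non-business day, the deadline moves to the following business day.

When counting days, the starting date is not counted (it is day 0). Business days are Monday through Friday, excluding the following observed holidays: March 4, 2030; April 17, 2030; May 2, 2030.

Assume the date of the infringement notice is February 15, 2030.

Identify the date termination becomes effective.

April 15, 2030

The last day of the cure period: 25 calendar days after February 15, 2030 is March 12, 2030.
The last day of the waiting period: 27 calendar days after March 12, 2030 is April 8, 2030.
Adding 7 calendar days to April 8, 2030 gives April 15, 2030, which is the date termination becomes effective. April 15, 2030 is a Monday and is not a listed holiday, so no roll-forward applies.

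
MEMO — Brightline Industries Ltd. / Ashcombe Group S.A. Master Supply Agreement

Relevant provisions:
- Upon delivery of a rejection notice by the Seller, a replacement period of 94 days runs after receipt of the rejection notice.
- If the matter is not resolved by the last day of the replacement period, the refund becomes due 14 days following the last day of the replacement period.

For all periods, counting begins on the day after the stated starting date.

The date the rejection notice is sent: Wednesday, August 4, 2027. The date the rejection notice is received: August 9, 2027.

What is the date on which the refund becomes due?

November 25, 2027

The last day of the replacement period: August 9, 2027 + 94 days = November 11, 2027.
The date on which the refund becomes due: November 11, 2027 + 14 days = November 25, 2027.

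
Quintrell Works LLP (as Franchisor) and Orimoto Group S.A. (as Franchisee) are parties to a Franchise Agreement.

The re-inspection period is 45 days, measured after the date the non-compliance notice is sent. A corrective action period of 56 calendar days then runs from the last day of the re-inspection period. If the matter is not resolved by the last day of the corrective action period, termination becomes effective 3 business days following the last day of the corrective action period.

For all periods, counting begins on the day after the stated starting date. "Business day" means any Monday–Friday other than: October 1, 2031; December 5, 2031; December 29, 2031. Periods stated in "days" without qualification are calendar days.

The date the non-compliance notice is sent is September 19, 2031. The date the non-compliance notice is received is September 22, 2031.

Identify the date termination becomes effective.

Adding 45 calendar days to September 19, 2031 gives November 3, 2031, which is the last day of the re-inspection period.
The last day of the corrective action period: November 3, 2031 + 56 days = December 29, 2031.
From Monday, December 29, 2031, 3 business days (Dec 30, Dec 31, Jan 1, skipping weekends) brings us to Thursday, January 1, 2032, which is the date termination becomes effective.

January 1, 2032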